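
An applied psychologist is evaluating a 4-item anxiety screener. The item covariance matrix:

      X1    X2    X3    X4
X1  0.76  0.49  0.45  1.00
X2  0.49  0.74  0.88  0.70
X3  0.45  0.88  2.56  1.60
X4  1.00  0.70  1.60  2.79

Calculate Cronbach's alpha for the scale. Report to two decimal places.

ΣVar(i) = 0.76 + 0.74 + 2.56 + 2.79 = 6.85
Sum of the distinct covariances = 5.12
Var(T) = 6.85 + 2 × 5.12 = 17.09
α = (k/(k−1))·(1 − ΣVar(i)/Var(T)) = (4/3)·(1 − 6.85/17.09) = 0.80

α = 0.80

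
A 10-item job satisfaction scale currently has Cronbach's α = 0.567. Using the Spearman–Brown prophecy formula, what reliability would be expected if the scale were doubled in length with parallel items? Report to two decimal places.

predicted reliability = 0.72

Length factor m = 2
α' = m·α / (1 + (m−1)·α)
   = 2 × 0.567 / (1 + (2 − 1) × 0.567)
   = 1.1340 / 1.5670 = 0.72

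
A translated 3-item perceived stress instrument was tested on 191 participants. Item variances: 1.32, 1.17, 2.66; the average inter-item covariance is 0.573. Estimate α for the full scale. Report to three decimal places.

ΣVar(i) = 1.32 + 1.17 + 2.66 = 5.15
Sum of the 3 distinct covariances = 3 × 0.573 = 1.719
total variance = ΣVar(i) + 2·Σcov = 5.15 + 2 × 1.719 = 8.588
α = (3/2)·(1 − 5.15/8.588) = 0.600

α = 0.600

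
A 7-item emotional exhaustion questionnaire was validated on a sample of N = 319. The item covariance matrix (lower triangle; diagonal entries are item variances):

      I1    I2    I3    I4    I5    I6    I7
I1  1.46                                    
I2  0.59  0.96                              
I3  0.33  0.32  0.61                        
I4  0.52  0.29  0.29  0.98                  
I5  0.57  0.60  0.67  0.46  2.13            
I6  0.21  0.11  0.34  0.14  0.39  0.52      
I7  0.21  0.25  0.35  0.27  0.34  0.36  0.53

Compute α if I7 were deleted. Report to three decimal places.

Remaining items: I1, I2, I3, I4, I5, I6 (k = 6).
Σσᵢ² = 1.46 + 0.96 + 0.61 + 0.98 + 2.13 + 0.52 = 6.66
σ²_total = 6.66 + 2 × 5.83 = 18.32
α (item deleted) = (6/5)·(1 − 6.66/18.32) = 0.764

α = 0.764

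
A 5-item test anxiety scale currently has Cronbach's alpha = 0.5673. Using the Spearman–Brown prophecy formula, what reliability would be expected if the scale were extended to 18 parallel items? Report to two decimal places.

Length factor m = 18/5 = 3.6000
α' = m·α / (1 + (m−1)·α)
   = 18/5 × 0.5673 / (1 + (18/5 − 1) × 0.5673)
   = 2.0423 / 2.4750 = 0.83

predicted reliability = 0.83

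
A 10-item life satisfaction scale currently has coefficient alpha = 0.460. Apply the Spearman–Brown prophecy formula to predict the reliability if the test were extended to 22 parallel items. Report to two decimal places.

predicted reliability = 0.65

Length factor m = 22/10 = 2.2000
α' = m·α / (1 + (m−1)·α)
   = 22/10 × 0.460 / (1 + (22/10 − 1) × 0.460)
   = 1.0120 / 1.5520 = 0.65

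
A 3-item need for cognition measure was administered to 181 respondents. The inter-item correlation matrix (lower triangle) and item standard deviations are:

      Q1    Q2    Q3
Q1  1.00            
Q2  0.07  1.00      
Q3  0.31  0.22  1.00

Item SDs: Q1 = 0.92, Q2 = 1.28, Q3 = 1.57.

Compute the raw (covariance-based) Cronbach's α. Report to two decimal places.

Σσ²ᵢ = 0.92² + 1.28² + 1.57² = 4.9497
Covariances σ_ij = r_ij · s_i · s_j:
  σ(Q1,Q2) = 0.07 × 0.92 × 1.28 = 0.0824
  σ(Q1,Q3) = 0.31 × 0.92 × 1.57 = 0.4478
  σ(Q2,Q3) = 0.22 × 1.28 × 1.57 = 0.4421
σ²_T = Σσ²ᵢ + 2·Σσ_ij = 4.9497 + 2 × 0.9723 = 6.8943
α = (3/2)·(1 − 4.9497/6.8943) = 0.42

α = 0.42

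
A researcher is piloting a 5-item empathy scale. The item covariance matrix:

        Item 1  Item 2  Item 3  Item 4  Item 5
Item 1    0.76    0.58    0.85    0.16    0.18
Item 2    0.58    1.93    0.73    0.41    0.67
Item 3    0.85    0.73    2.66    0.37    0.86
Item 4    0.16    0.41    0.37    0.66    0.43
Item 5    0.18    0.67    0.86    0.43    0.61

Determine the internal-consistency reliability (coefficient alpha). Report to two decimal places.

coefficient alpha = 0.77

sum of item variances = 0.76 + 1.93 + 2.66 + 0.66 + 0.61 = 6.62
Sum of the distinct covariances = 5.24
total variance = 6.62 + 2 × 5.24 = 17.10
α = (k/(k−1))·(1 − sum of item variances/total variance) = (5/4)·(1 − 6.62/17.10) = 0.77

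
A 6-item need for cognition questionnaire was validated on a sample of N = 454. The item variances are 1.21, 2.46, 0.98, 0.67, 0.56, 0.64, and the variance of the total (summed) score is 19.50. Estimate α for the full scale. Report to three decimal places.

Σσ²ᵢ = 1.21 + 2.46 + 0.98 + 0.67 + 0.56 + 0.64 = 6.52
α = (k/(k−1))·(1 − Σσ²ᵢ/σ²_total) = (6/5)·(1 − 6.52/19.50) = 0.799

α = 0.799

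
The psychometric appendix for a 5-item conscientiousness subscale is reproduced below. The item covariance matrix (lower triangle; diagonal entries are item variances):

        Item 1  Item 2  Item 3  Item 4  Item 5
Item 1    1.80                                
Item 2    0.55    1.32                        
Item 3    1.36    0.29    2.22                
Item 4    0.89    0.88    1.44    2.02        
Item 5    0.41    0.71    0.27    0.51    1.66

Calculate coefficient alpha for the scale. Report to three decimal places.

coefficient alpha = 0.773

Σσ²ᵢ = 1.80 + 1.32 + 2.22 + 2.02 + 1.66 = 9.02
Σ_{i<j} σ_ij = 7.31
σ²_total = 9.02 + 2 × 7.31 = 23.64
α = (k/(k−1))·(1 − Σσ²ᵢ/σ²_total) = (5/4)·(1 − 9.02/23.64) = 0.773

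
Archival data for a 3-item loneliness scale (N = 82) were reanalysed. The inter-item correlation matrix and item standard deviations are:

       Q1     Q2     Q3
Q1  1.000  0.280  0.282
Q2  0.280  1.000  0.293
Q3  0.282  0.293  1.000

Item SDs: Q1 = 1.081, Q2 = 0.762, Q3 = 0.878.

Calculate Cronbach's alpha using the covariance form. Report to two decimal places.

α = 0.53

Σσ²ᵢ = 1.081² + 0.762² + 0.878² = 2.5201
Covariances σ_ij = r_ij · s_i · s_j:
  σ(Q1,Q2) = 0.280 × 1.081 × 0.762 = 0.2306
  σ(Q1,Q3) = 0.282 × 1.081 × 0.878 = 0.2677
  σ(Q2,Q3) = 0.293 × 0.762 × 0.878 = 0.1960
σ²_T = Σσ²ᵢ + 2·Σσ_ij = 2.5201 + 2 × 0.6943 = 3.9087
α = (3/2)·(1 − 2.5201/3.9087) = 0.53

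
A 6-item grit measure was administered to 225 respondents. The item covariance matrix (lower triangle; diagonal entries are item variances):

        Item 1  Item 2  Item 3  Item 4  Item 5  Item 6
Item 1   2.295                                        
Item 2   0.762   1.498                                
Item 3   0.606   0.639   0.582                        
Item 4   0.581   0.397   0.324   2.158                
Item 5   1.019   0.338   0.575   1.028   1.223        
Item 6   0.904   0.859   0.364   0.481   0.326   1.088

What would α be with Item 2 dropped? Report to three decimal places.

α = 0.785

Remaining items: Item 1, Item 3, Item 4, Item 5, Item 6 (k = 5).
Σσ²ᵢ = 2.295 + 0.582 + 2.158 + 1.223 + 1.088 = 7.346
total variance = 7.346 + 2 × 6.208 = 19.762
α (item deleted) = (5/4)·(1 − 7.346/19.762) = 0.785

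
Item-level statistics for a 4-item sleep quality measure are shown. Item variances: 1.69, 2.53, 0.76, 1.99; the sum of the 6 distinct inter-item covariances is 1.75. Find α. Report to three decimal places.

Σσ²ᵢ = 1.69 + 2.53 + 0.76 + 1.99 = 6.97
Sum of distinct covariances = 1.75
σ²_T = Σσ²ᵢ + 2·Σcov = 6.97 + 2 × 1.75 = 10.47
α = (4/3)·(1 − 6.97/10.47) = 0.446

α = 0.446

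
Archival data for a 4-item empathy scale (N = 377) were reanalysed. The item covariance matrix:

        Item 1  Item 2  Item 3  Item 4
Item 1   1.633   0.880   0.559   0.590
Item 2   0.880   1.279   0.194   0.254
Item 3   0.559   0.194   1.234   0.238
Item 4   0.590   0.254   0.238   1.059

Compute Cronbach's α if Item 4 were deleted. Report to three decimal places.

Remaining items: Item 1, Item 2, Item 3 (k = 3).
Σσ²ᵢ = 1.633 + 1.279 + 1.234 = 4.146
σ²_total = 4.146 + 2 × 1.633 = 7.412
α (item deleted) = (3/2)·(1 − 4.146/7.412) = 0.661

α = 0.661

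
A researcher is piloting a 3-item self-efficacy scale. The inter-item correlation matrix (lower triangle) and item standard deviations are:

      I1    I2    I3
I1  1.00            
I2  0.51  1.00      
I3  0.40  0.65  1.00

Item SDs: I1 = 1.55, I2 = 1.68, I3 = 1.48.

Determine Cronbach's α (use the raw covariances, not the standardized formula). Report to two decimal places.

Σσ²ᵢ = 1.55² + 1.68² + 1.48² = 7.4153
Covariances σ_ij = r_ij · s_i · s_j:
  σ(I1,I2) = 0.51 × 1.55 × 1.68 = 1.3280
  σ(I1,I3) = 0.40 × 1.55 × 1.48 = 0.9176
  σ(I2,I3) = 0.65 × 1.68 × 1.48 = 1.6162
σ²_T = Σσ²ᵢ + 2·Σσ_ij = 7.4153 + 2 × 3.8618 = 15.1389
α = (3/2)·(1 − 7.4153/15.1389) = 0.77

α = 0.77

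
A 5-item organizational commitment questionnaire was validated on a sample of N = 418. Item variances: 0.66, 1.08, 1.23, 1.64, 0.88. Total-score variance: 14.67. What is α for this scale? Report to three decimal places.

α = 0.782

Σσᵢ² = 0.66 + 1.08 + 1.23 + 1.64 + 0.88 = 5.49
α = (k/(k−1))·(1 − Σσᵢ²/Var(T)) = (5/4)·(1 − 5.49/14.67) = 0.782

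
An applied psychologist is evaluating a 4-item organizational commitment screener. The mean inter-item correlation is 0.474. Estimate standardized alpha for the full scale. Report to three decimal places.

standardized alpha = 0.783

Standardized α = k·r̄ / (1 + (k−1)·r̄) = 4 × 0.474 / (1 + 3 × 0.474)
  = 1.8960 / 2.4220 = 0.783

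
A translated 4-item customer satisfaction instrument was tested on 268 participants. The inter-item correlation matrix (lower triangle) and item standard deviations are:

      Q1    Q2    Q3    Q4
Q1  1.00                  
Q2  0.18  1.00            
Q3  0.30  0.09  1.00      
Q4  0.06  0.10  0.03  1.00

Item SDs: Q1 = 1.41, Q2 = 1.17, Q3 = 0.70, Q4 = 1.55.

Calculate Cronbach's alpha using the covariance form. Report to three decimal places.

Σσ²ᵢ = 1.41² + 1.17² + 0.70² + 1.55² = 6.2495
Covariances σ_ij = r_ij · s_i · s_j:
  σ(Q1,Q2) = 0.18 × 1.41 × 1.17 = 0.2969
  σ(Q1,Q3) = 0.30 × 1.41 × 0.70 = 0.2961
  σ(Q1,Q4) = 0.06 × 1.41 × 1.55 = 0.1311
  σ(Q2,Q3) = 0.09 × 1.17 × 0.70 = 0.0737
  σ(Q2,Q4) = 0.10 × 1.17 × 1.55 = 0.1813
  σ(Q3,Q4) = 0.03 × 0.70 × 1.55 = 0.0325
σ²_T = Σσ²ᵢ + 2·Σσ_ij = 6.2495 + 2 × 1.0116 = 8.2727
α = (4/3)·(1 − 6.2495/8.2727) = 0.326

α = 0.326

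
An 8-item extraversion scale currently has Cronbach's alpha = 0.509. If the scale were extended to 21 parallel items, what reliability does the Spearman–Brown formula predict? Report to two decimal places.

predicted reliability = 0.73

Length factor m = 21/8 = 2.6250
α' = m·α / (1 + (m−1)·α)
   = 21/8 × 0.509 / (1 + (21/8 − 1) × 0.509)
   = 1.3361 / 1.8271 = 0.73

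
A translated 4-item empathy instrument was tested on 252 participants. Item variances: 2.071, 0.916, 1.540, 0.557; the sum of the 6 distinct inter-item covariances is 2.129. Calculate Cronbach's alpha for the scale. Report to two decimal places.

Cronbach's alpha = 0.61

Σσ²ᵢ = 2.071 + 0.916 + 1.540 + 0.557 = 5.084
Sum of distinct covariances = 2.129
Var(T) = Σσ²ᵢ + 2·Σcov = 5.084 + 2 × 2.129 = 9.342
α = (4/3)·(1 − 5.084/9.342) = 0.61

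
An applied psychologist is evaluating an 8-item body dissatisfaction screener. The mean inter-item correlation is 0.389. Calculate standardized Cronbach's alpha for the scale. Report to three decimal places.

standardized Cronbach's alpha = 0.836

Standardized α = k·r̄ / (1 + (k−1)·r̄) = 8 × 0.389 / (1 + 7 × 0.389)
  = 3.1120 / 3.7230 = 0.836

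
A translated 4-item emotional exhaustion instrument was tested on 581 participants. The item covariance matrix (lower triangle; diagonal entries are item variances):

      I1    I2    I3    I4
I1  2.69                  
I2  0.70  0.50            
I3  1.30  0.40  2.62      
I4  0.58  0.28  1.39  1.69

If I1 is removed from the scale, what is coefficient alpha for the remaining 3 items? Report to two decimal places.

α = 0.69

Remaining items: I2, I3, I4 (k = 3).
ΣVar(i) = 0.50 + 2.62 + 1.69 = 4.81
σ²_total = 4.81 + 2 × 2.07 = 8.95
α (item deleted) = (3/2)·(1 − 4.81/8.95) = 0.69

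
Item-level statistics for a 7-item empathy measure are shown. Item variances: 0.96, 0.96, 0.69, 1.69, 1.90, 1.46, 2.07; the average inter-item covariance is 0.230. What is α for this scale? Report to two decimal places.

Σσᵢ² = 0.96 + 0.96 + 0.69 + 1.69 + 1.90 + 1.46 + 2.07 = 9.73
Sum of the 21 distinct covariances = 21 × 0.230 = 4.830
Var(T) = Σσᵢ² + 2·Σcov = 9.73 + 2 × 4.830 = 19.390
α = (7/6)·(1 − 9.73/19.390) = 0.58

α = 0.58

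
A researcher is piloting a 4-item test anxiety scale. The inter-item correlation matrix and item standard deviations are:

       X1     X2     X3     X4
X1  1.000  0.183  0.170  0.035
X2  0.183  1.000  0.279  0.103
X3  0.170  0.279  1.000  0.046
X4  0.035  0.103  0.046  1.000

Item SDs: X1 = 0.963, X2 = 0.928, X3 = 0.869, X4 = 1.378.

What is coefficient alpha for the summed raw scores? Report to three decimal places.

α = 0.341

Σσ²ᵢ = 0.963² + 0.928² + 0.869² + 1.378² = 4.4426
Covariances σ_ij = r_ij · s_i · s_j:
  σ(X1,X2) = 0.183 × 0.963 × 0.928 = 0.1635
  σ(X1,X3) = 0.170 × 0.963 × 0.869 = 0.1423
  σ(X1,X4) = 0.035 × 0.963 × 1.378 = 0.0464
  σ(X2,X3) = 0.279 × 0.928 × 0.869 = 0.2250
  σ(X2,X4) = 0.103 × 0.928 × 1.378 = 0.1317
  σ(X3,X4) = 0.046 × 0.869 × 1.378 = 0.0551
σ²_T = Σσ²ᵢ + 2·Σσ_ij = 4.4426 + 2 × 0.7640 = 5.9706
α = (4/3)·(1 − 4.4426/5.9706) = 0.341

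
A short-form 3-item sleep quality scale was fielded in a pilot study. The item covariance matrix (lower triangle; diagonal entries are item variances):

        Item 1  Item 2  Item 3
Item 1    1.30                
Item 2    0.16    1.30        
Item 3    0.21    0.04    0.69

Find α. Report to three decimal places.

α = 0.299

sum of item variances = 1.30 + 1.30 + 0.69 = 3.29
Σ_{i<j} σ_ij = 0.41
Var(T) = 3.29 + 2 × 0.41 = 4.11
α = (k/(k−1))·(1 − sum of item variances/Var(T)) = (3/2)·(1 − 3.29/4.11) = 0.299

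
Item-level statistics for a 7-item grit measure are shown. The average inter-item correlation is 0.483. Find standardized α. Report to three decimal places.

Standardized α = k·r̄ / (1 + (k−1)·r̄) = 7 × 0.483 / (1 + 6 × 0.483)
  = 3.3810 / 3.8980 = 0.867

standardized α = 0.867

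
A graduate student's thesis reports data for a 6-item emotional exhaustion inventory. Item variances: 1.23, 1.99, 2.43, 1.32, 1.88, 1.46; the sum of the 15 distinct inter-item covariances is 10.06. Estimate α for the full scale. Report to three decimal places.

ΣVar(i) = 1.23 + 1.99 + 2.43 + 1.32 + 1.88 + 1.46 = 10.31
Sum of distinct covariances = 10.06
σ²_T = ΣVar(i) + 2·Σcov = 10.31 + 2 × 10.06 = 30.43
α = (6/5)·(1 − 10.31/30.43) = 0.793

α = 0.793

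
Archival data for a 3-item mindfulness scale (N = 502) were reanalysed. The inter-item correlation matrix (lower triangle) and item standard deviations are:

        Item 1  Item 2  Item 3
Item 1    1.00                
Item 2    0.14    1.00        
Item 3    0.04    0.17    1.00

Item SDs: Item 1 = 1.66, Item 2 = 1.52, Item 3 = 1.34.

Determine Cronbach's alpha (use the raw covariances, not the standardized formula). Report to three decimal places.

Σσ²ᵢ = 1.66² + 1.52² + 1.34² = 6.8616
Covariances σ_ij = r_ij · s_i · s_j:
  σ(Item 1,Item 2) = 0.14 × 1.66 × 1.52 = 0.3532
  σ(Item 1,Item 3) = 0.04 × 1.66 × 1.34 = 0.0890
  σ(Item 2,Item 3) = 0.17 × 1.52 × 1.34 = 0.3463
σ²_T = Σσ²ᵢ + 2·Σσ_ij = 6.8616 + 2 × 0.7885 = 8.4386
α = (3/2)·(1 − 6.8616/8.4386) = 0.280

Cronbach's alpha = 0.280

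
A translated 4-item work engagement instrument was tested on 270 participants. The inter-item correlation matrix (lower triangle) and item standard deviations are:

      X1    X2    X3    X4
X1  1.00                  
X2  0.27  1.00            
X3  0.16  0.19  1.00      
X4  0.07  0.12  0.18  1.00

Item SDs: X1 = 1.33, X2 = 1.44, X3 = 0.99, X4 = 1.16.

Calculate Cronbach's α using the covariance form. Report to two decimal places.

Cronbach's α = 0.44

Σσ²ᵢ = 1.33² + 1.44² + 0.99² + 1.16² = 6.1682
Covariances σ_ij = r_ij · s_i · s_j:
  σ(X1,X2) = 0.27 × 1.33 × 1.44 = 0.5171
  σ(X1,X3) = 0.16 × 1.33 × 0.99 = 0.2107
  σ(X1,X4) = 0.07 × 1.33 × 1.16 = 0.1080
  σ(X2,X3) = 0.19 × 1.44 × 0.99 = 0.2709
  σ(X2,X4) = 0.12 × 1.44 × 1.16 = 0.2004
  σ(X3,X4) = 0.18 × 0.99 × 1.16 = 0.2067
σ²_T = Σσ²ᵢ + 2·Σσ_ij = 6.1682 + 2 × 1.5138 = 9.1958
α = (4/3)·(1 − 6.1682/9.1958) = 0.44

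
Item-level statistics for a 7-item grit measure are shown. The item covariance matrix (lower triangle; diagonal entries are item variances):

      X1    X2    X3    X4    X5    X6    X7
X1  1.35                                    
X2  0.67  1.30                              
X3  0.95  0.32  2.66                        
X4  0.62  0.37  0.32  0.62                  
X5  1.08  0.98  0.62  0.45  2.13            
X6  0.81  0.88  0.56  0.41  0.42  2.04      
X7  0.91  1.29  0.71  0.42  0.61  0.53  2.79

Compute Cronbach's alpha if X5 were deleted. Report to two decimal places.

Cronbach's alpha = 0.77

Remaining items: X1, X2, X3, X4, X6, X7 (k = 6).
ΣVar(i) = 1.35 + 1.30 + 2.66 + 0.62 + 2.04 + 2.79 = 10.76
total variance = 10.76 + 2 × 9.77 = 30.30
α (item deleted) = (6/5)·(1 − 10.76/30.30) = 0.77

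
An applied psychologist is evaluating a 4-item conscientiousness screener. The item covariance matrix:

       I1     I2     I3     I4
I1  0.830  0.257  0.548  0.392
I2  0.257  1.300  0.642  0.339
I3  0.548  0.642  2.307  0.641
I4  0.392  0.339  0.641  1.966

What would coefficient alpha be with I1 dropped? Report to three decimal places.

coefficient alpha = 0.552

Remaining items: I2, I3, I4 (k = 3).
Σσᵢ² = 1.300 + 2.307 + 1.966 = 5.573
σ²_T = 5.573 + 2 × 1.622 = 8.817
α (item deleted) = (3/2)·(1 − 5.573/8.817) = 0.552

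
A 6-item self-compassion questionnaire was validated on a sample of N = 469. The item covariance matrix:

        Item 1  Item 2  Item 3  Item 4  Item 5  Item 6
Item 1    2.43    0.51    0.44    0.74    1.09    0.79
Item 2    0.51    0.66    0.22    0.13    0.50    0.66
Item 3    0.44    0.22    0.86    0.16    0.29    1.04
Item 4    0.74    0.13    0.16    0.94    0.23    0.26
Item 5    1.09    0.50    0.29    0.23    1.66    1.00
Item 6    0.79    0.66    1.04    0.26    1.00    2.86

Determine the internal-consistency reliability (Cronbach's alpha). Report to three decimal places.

α = 0.758

sum of item variances = 2.43 + 0.66 + 0.86 + 0.94 + 1.66 + 2.86 = 9.41
Sum of the distinct covariances = 8.06
σ²_T = 9.41 + 2 × 8.06 = 25.53
α = (k/(k−1))·(1 − sum of item variances/σ²_T) = (6/5)·(1 − 9.41/25.53) = 0.758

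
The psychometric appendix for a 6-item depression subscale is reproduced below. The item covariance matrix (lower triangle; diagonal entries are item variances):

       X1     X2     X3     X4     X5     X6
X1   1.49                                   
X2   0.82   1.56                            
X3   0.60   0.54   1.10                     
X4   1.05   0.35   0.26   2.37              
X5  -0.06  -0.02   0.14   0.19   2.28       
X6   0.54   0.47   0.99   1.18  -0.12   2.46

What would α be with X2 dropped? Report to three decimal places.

α = 0.620

Remaining items: X1, X3, X4, X5, X6 (k = 5).
ΣVar(i) = 1.49 + 1.10 + 2.37 + 2.28 + 2.46 = 9.70
σ²_T = 9.70 + 2 × 4.77 = 19.24
α (item deleted) = (5/4)·(1 − 9.70/19.24) = 0.620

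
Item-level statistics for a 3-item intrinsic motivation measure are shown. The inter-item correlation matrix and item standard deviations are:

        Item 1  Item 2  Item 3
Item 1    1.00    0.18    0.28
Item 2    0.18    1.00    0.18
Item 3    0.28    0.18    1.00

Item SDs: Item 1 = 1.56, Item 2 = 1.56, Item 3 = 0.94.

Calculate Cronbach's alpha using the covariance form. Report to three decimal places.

α = 0.418

Σσ²ᵢ = 1.56² + 1.56² + 0.94² = 5.7508
Covariances σ_ij = r_ij · s_i · s_j:
  σ(Item 1,Item 2) = 0.18 × 1.56 × 1.56 = 0.4380
  σ(Item 1,Item 3) = 0.28 × 1.56 × 0.94 = 0.4106
  σ(Item 2,Item 3) = 0.18 × 1.56 × 0.94 = 0.2640
σ²_T = Σσ²ᵢ + 2·Σσ_ij = 5.7508 + 2 × 1.1126 = 7.9760
α = (3/2)·(1 − 5.7508/7.9760) = 0.418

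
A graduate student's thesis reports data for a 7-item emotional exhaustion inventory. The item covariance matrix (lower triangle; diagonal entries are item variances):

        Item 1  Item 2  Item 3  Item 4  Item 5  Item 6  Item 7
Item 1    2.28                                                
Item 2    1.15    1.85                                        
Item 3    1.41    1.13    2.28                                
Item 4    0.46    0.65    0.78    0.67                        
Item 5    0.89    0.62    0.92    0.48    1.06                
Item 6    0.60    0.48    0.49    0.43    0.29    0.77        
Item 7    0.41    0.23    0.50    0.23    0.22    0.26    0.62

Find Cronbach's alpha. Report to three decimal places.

α = 0.847

sum of item variances = 2.28 + 1.85 + 2.28 + 0.67 + 1.06 + 0.77 + 0.62 = 9.53
Σ_{i<j} σ_ij = 12.63
σ²_total = 9.53 + 2 × 12.63 = 34.79
α = (k/(k−1))·(1 − sum of item variances/σ²_total) = (7/6)·(1 − 9.53/34.79) = 0.847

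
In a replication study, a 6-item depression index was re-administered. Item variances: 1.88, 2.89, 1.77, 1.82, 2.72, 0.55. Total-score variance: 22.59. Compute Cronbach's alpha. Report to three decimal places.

α = 0.582

Σσᵢ² = 1.88 + 2.89 + 1.77 + 1.82 + 2.72 + 0.55 = 11.63
α = (k/(k−1))·(1 − Σσᵢ²/Var(T)) = (6/5)·(1 − 11.63/22.59) = 0.582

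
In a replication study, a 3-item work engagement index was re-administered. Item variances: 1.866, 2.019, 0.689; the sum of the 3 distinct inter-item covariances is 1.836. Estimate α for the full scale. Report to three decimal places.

α = 0.668

Σσᵢ² = 1.866 + 2.019 + 0.689 = 4.574
Sum of distinct covariances = 1.836
total variance = Σσᵢ² + 2·Σcov = 4.574 + 2 × 1.836 = 8.246
α = (3/2)·(1 − 4.574/8.246) = 0.668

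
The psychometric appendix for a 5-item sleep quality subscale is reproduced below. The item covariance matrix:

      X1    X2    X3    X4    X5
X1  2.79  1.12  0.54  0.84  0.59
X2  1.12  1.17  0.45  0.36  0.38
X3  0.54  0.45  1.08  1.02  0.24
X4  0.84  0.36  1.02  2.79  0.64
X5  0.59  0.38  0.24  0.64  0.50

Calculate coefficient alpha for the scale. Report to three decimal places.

Σσᵢ² = 2.79 + 1.17 + 1.08 + 2.79 + 0.50 = 8.33
Σ_{i<j} σ_ij = 6.18
total variance = 8.33 + 2 × 6.18 = 20.69
α = (k/(k−1))·(1 − Σσᵢ²/total variance) = (5/4)·(1 − 8.33/20.69) = 0.747

α = 0.747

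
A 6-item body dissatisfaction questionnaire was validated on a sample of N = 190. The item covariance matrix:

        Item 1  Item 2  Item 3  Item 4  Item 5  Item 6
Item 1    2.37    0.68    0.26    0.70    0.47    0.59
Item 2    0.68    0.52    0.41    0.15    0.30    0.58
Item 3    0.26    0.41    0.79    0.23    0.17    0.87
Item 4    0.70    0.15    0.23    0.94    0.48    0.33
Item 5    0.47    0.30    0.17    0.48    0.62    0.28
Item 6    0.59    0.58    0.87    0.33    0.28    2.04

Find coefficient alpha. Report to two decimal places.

Σσᵢ² = 2.37 + 0.52 + 0.79 + 0.94 + 0.62 + 2.04 = 7.28
Σ_{i<j} σ_ij = 6.50
σ²_total = 7.28 + 2 × 6.50 = 20.28
α = (k/(k−1))·(1 − Σσᵢ²/σ²_total) = (6/5)·(1 − 7.28/20.28) = 0.77

α = 0.77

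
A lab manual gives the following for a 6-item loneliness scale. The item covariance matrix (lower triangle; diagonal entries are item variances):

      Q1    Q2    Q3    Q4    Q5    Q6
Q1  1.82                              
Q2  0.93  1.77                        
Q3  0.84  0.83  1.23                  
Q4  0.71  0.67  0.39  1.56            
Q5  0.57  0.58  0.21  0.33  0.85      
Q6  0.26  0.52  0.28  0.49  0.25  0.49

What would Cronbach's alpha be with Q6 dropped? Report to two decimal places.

Remaining items: Q1, Q2, Q3, Q4, Q5 (k = 5).
sum of item variances = 1.82 + 1.77 + 1.23 + 1.56 + 0.85 = 7.23
Var(T) = 7.23 + 2 × 6.06 = 19.35
α (item deleted) = (5/4)·(1 − 7.23/19.35) = 0.78

Cronbach's alpha = 0.78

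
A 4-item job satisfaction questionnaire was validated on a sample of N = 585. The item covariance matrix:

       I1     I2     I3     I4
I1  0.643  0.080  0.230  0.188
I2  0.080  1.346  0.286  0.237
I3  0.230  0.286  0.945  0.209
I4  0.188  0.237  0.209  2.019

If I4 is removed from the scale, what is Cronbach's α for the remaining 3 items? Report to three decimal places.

α = 0.433

Remaining items: I1, I2, I3 (k = 3).
Σσ²ᵢ = 0.643 + 1.346 + 0.945 = 2.934
total variance = 2.934 + 2 × 0.596 = 4.126
α (item deleted) = (3/2)·(1 − 2.934/4.126) = 0.433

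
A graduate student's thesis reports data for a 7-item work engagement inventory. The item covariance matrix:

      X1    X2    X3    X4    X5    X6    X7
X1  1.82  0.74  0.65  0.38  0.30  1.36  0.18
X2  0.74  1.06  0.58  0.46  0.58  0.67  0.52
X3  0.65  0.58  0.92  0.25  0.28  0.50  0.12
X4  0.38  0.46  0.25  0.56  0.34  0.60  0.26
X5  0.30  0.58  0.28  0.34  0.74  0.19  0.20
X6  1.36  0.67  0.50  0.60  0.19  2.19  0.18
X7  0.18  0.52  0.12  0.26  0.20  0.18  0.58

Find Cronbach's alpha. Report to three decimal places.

Cronbach's alpha = 0.821

Σσᵢ² = 1.82 + 1.06 + 0.92 + 0.56 + 0.74 + 2.19 + 0.58 = 7.87
Sum of off-diagonal covariances = 9.34
Var(T) = 7.87 + 2 × 9.34 = 26.55
α = (k/(k−1))·(1 − Σσᵢ²/Var(T)) = (7/6)·(1 − 7.87/26.55) = 0.821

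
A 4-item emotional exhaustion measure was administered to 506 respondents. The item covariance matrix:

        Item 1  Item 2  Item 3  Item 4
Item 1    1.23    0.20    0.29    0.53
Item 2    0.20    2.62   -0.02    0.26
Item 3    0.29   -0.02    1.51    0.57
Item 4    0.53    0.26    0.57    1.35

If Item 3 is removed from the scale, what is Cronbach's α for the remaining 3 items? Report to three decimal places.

Remaining items: Item 1, Item 2, Item 4 (k = 3).
Σσ²ᵢ = 1.23 + 2.62 + 1.35 = 5.20
σ²_T = 5.20 + 2 × 0.99 = 7.18
α (item deleted) = (3/2)·(1 − 5.20/7.18) = 0.414

α = 0.414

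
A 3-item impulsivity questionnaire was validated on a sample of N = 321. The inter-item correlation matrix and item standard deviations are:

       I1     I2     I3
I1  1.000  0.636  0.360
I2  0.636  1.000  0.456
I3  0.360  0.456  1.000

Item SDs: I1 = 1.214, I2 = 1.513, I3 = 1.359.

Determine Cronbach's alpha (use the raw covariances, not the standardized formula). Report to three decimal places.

Σσ²ᵢ = 1.214² + 1.513² + 1.359² = 5.6098
Covariances σ_ij = r_ij · s_i · s_j:
  σ(I1,I2) = 0.636 × 1.214 × 1.513 = 1.1682
  σ(I1,I3) = 0.360 × 1.214 × 1.359 = 0.5939
  σ(I2,I3) = 0.456 × 1.513 × 1.359 = 0.9376
σ²_T = Σσ²ᵢ + 2·Σσ_ij = 5.6098 + 2 × 2.6997 = 11.0092
α = (3/2)·(1 − 5.6098/11.0092) = 0.736

α = 0.736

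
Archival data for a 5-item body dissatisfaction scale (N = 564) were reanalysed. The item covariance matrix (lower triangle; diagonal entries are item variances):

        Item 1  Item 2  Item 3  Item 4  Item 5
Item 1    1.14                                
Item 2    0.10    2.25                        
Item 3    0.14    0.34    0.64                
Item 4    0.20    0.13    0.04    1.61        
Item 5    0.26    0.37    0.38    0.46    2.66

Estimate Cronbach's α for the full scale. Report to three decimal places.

Cronbach's α = 0.460

Σσᵢ² = 1.14 + 2.25 + 0.64 + 1.61 + 2.66 = 8.30
Σ_{i<j} σ_ij = 2.42
total variance = 8.30 + 2 × 2.42 = 13.14
α = (k/(k−1))·(1 − Σσᵢ²/total variance) = (5/4)·(1 − 8.30/13.14) = 0.460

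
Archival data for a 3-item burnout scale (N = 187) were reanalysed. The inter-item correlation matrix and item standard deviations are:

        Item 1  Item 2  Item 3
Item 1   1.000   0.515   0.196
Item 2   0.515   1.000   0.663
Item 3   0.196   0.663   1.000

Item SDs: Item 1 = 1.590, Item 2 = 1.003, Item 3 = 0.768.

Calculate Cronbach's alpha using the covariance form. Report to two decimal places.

Σσ²ᵢ = 1.590² + 1.003² + 0.768² = 4.1239
Covariances σ_ij = r_ij · s_i · s_j:
  σ(Item 1,Item 2) = 0.515 × 1.590 × 1.003 = 0.8213
  σ(Item 1,Item 3) = 0.196 × 1.590 × 0.768 = 0.2393
  σ(Item 2,Item 3) = 0.663 × 1.003 × 0.768 = 0.5107
σ²_T = Σσ²ᵢ + 2·Σσ_ij = 4.1239 + 2 × 1.5713 = 7.2665
α = (3/2)·(1 − 4.1239/7.2665) = 0.65

α = 0.65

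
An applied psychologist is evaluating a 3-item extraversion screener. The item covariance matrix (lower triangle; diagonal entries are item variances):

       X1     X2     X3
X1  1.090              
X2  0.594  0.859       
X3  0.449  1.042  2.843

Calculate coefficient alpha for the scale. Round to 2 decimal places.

ΣVar(i) = 1.090 + 0.859 + 2.843 = 4.792
Sum of the distinct covariances = 2.085
σ²_T = 4.792 + 2 × 2.085 = 8.962
α = (k/(k−1))·(1 − ΣVar(i)/σ²_T) = (3/2)·(1 − 4.792/8.962) = 0.70

α = 0.70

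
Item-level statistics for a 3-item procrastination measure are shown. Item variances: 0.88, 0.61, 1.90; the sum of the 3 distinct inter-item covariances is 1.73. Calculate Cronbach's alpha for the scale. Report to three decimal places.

Cronbach's alpha = 0.758

Σσ²ᵢ = 0.88 + 0.61 + 1.90 = 3.39
Sum of distinct covariances = 1.73
σ²_T = Σσ²ᵢ + 2·Σcov = 3.39 + 2 × 1.73 = 6.85
α = (3/2)·(1 − 3.39/6.85) = 0.758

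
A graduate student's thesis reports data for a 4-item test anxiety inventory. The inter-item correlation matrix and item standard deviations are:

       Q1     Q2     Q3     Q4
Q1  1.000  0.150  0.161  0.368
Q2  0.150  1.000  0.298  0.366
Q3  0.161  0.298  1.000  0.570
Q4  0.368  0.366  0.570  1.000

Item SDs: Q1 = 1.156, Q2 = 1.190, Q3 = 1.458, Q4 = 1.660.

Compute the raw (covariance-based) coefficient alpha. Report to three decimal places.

α = 0.665

Σσ²ᵢ = 1.156² + 1.190² + 1.458² + 1.660² = 7.6338
Covariances σ_ij = r_ij · s_i · s_j:
  σ(Q1,Q2) = 0.150 × 1.156 × 1.190 = 0.2063
  σ(Q1,Q3) = 0.161 × 1.156 × 1.458 = 0.2714
  σ(Q1,Q4) = 0.368 × 1.156 × 1.660 = 0.7062
  σ(Q2,Q3) = 0.298 × 1.190 × 1.458 = 0.5170
  σ(Q2,Q4) = 0.366 × 1.190 × 1.660 = 0.7230
  σ(Q3,Q4) = 0.570 × 1.458 × 1.660 = 1.3796
σ²_T = Σσ²ᵢ + 2·Σσ_ij = 7.6338 + 2 × 3.8035 = 15.2408
α = (4/3)·(1 − 7.6338/15.2408) = 0.665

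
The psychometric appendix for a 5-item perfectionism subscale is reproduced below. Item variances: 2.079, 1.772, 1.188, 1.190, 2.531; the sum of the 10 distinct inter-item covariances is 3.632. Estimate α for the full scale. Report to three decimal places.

α = 0.567

Σσᵢ² = 2.079 + 1.772 + 1.188 + 1.190 + 2.531 = 8.760
Sum of distinct covariances = 3.632
σ²_total = Σσᵢ² + 2·Σcov = 8.760 + 2 × 3.632 = 16.024
α = (5/4)·(1 − 8.760/16.024) = 0.567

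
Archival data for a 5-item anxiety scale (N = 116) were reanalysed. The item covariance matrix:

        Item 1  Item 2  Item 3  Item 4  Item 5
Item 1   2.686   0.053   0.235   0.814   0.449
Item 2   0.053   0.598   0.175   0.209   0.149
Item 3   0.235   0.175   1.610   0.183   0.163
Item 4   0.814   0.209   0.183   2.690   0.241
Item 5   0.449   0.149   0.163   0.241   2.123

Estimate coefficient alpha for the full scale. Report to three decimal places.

coefficient alpha = 0.444

Σσ²ᵢ = 2.686 + 0.598 + 1.610 + 2.690 + 2.123 = 9.707
Sum of off-diagonal covariances = 2.671
Var(T) = 9.707 + 2 × 2.671 = 15.049
α = (k/(k−1))·(1 − Σσ²ᵢ/Var(T)) = (5/4)·(1 − 9.707/15.049) = 0.444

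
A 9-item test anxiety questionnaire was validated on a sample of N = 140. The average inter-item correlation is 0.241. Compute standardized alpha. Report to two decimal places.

standardized alpha = 0.74

Standardized α = k·r̄ / (1 + (k−1)·r̄) = 9 × 0.241 / (1 + 8 × 0.241)
  = 2.1690 / 2.9280 = 0.74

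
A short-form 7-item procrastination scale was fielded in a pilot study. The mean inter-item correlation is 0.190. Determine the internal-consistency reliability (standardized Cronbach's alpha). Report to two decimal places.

standardized Cronbach's alpha = 0.62

Standardized α = k·r̄ / (1 + (k−1)·r̄) = 7 × 0.190 / (1 + 6 × 0.190)
  = 1.3300 / 2.1400 = 0.62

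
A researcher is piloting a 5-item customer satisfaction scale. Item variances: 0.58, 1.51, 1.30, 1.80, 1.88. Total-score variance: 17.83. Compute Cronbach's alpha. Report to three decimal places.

Cronbach's alpha = 0.754

ΣVar(i) = 0.58 + 1.51 + 1.30 + 1.80 + 1.88 = 7.07
α = (k/(k−1))·(1 − ΣVar(i)/σ²_T) = (5/4)·(1 − 7.07/17.83) = 0.754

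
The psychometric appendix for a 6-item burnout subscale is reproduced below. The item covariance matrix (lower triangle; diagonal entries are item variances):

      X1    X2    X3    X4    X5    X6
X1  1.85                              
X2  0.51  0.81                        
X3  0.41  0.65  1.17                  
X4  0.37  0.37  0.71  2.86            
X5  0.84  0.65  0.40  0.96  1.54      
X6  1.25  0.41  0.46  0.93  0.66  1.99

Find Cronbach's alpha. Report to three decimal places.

Σσ²ᵢ = 1.85 + 0.81 + 1.17 + 2.86 + 1.54 + 1.99 = 10.22
Σ_{i<j} σ_ij = 9.58
total variance = 10.22 + 2 × 9.58 = 29.38
α = (k/(k−1))·(1 − Σσ²ᵢ/total variance) = (6/5)·(1 − 10.22/29.38) = 0.783

α = 0.783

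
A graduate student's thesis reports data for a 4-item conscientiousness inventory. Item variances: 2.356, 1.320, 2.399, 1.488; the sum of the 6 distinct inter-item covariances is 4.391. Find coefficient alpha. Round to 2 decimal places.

α = 0.72

Σσ²ᵢ = 2.356 + 1.320 + 2.399 + 1.488 = 7.563
Sum of distinct covariances = 4.391
Var(T) = Σσ²ᵢ + 2·Σcov = 7.563 + 2 × 4.391 = 16.345
α = (4/3)·(1 − 7.563/16.345) = 0.72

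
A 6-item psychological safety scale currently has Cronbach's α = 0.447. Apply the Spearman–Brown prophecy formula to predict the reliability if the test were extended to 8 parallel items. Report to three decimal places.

predicted reliability = 0.519

Length factor m = 8/6 = 1.3333
α' = m·α / (1 + (m−1)·α)
   = 8/6 × 0.447 / (1 + (8/6 − 1) × 0.447)
   = 0.5960 / 1.1490 = 0.519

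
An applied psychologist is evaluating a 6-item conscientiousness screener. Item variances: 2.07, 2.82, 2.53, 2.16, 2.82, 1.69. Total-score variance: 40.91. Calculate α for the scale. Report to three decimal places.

α = 0.787

Σσ²ᵢ = 2.07 + 2.82 + 2.53 + 2.16 + 2.82 + 1.69 = 14.09
α = (k/(k−1))·(1 − Σσ²ᵢ/Var(T)) = (6/5)·(1 − 14.09/40.91) = 0.787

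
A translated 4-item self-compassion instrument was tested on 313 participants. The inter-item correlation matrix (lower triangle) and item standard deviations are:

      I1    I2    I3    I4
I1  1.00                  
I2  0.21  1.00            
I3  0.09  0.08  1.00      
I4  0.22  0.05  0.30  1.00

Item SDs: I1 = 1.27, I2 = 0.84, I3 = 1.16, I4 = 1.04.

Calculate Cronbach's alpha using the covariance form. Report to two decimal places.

α = 0.43

Σσ²ᵢ = 1.27² + 0.84² + 1.16² + 1.04² = 4.7457
Covariances σ_ij = r_ij · s_i · s_j:
  σ(I1,I2) = 0.21 × 1.27 × 0.84 = 0.2240
  σ(I1,I3) = 0.09 × 1.27 × 1.16 = 0.1326
  σ(I1,I4) = 0.22 × 1.27 × 1.04 = 0.2906
  σ(I2,I3) = 0.08 × 0.84 × 1.16 = 0.0780
  σ(I2,I4) = 0.05 × 0.84 × 1.04 = 0.0437
  σ(I3,I4) = 0.30 × 1.16 × 1.04 = 0.3619
σ²_T = Σσ²ᵢ + 2·Σσ_ij = 4.7457 + 2 × 1.1308 = 7.0073
α = (4/3)·(1 − 4.7457/7.0073) = 0.43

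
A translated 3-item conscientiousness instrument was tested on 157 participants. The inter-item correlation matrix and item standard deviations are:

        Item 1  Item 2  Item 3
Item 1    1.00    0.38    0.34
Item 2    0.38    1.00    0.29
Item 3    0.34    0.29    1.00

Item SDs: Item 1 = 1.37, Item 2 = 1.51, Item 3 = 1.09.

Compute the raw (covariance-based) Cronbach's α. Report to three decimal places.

α = 0.598

Σσ²ᵢ = 1.37² + 1.51² + 1.09² = 5.3451
Covariances σ_ij = r_ij · s_i · s_j:
  σ(Item 1,Item 2) = 0.38 × 1.37 × 1.51 = 0.7861
  σ(Item 1,Item 3) = 0.34 × 1.37 × 1.09 = 0.5077
  σ(Item 2,Item 3) = 0.29 × 1.51 × 1.09 = 0.4773
σ²_T = Σσ²ᵢ + 2·Σσ_ij = 5.3451 + 2 × 1.7711 = 8.8873
α = (3/2)·(1 − 5.3451/8.8873) = 0.598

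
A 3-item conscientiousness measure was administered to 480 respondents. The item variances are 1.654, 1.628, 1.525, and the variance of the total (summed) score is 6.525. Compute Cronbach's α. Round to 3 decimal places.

α = 0.395

ΣVar(i) = 1.654 + 1.628 + 1.525 = 4.807
α = (k/(k−1))·(1 − ΣVar(i)/σ²_T) = (3/2)·(1 − 4.807/6.525) = 0.395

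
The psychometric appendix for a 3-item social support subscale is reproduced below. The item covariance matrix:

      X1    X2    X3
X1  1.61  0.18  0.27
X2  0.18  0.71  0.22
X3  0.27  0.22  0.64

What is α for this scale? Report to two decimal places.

α = 0.47

sum of item variances = 1.61 + 0.71 + 0.64 = 2.96
Sum of the distinct covariances = 0.67
σ²_total = 2.96 + 2 × 0.67 = 4.30
α = (k/(k−1))·(1 − sum of item variances/σ²_total) = (3/2)·(1 − 2.96/4.30) = 0.47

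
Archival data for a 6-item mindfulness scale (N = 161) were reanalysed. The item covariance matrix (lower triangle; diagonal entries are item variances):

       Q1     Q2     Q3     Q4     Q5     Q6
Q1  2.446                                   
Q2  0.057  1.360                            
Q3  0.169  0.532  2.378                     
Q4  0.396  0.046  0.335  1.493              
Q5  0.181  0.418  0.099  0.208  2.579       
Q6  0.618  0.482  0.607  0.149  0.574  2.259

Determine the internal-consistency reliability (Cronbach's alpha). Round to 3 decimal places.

Cronbach's alpha = 0.525

Σσᵢ² = 2.446 + 1.360 + 2.378 + 1.493 + 2.579 + 2.259 = 12.515
Sum of off-diagonal covariances = 4.871
σ²_T = 12.515 + 2 × 4.871 = 22.257
α = (k/(k−1))·(1 − Σσᵢ²/σ²_T) = (6/5)·(1 − 12.515/22.257) = 0.525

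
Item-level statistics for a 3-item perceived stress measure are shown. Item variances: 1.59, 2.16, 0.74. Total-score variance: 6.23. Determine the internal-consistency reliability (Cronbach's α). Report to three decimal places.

Σσ²ᵢ = 1.59 + 2.16 + 0.74 = 4.49
α = (k/(k−1))·(1 − Σσ²ᵢ/σ²_total) = (3/2)·(1 − 4.49/6.23) = 0.419

α = 0.419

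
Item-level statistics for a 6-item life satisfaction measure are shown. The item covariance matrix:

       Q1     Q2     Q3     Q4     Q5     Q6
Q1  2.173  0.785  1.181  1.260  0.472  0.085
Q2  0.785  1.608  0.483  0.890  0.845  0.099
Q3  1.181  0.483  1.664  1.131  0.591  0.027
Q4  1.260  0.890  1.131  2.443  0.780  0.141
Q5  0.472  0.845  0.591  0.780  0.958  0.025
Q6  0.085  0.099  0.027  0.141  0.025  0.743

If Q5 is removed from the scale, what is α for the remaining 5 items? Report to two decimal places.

Remaining items: Q1, Q2, Q3, Q4, Q6 (k = 5).
Σσ²ᵢ = 2.173 + 1.608 + 1.664 + 2.443 + 0.743 = 8.631
Var(T) = 8.631 + 2 × 6.082 = 20.795
α (item deleted) = (5/4)·(1 − 8.631/20.795) = 0.73

α = 0.73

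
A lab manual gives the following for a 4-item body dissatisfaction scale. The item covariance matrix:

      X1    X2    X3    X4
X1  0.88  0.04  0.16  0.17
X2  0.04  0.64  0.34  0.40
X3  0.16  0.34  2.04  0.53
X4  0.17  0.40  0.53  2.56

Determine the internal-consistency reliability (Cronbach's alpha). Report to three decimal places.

sum of item variances = 0.88 + 0.64 + 2.04 + 2.56 = 6.12
Sum of off-diagonal covariances = 1.64
σ²_total = 6.12 + 2 × 1.64 = 9.40
α = (k/(k−1))·(1 − sum of item variances/σ²_total) = (4/3)·(1 − 6.12/9.40) = 0.465

Cronbach's alpha = 0.465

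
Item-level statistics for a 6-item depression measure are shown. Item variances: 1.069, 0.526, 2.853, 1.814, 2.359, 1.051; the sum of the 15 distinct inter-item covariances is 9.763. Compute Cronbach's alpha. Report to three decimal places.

Cronbach's alpha = 0.802

ΣVar(i) = 1.069 + 0.526 + 2.853 + 1.814 + 2.359 + 1.051 = 9.672
Sum of distinct covariances = 9.763
total variance = ΣVar(i) + 2·Σcov = 9.672 + 2 × 9.763 = 29.198
α = (6/5)·(1 − 9.672/29.198) = 0.802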